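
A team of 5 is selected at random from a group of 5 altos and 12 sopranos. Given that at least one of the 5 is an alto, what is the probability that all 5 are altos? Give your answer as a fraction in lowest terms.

Work in counts. Selections with at least one alto: C(17,5) − C(12,5) = 6188 − 792 = 5396.
Of those, selections where all 5 are altos: C(5,5) = 1.
Conditional probability = 1/5396.

1/5396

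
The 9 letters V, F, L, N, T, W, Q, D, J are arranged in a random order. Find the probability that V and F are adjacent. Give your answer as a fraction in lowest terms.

There are 9! = 362880 arrangements.
Treat V and F as a block: 8! arrangements of the blocks × 2 orders within the block = 2·40320 = 80640.
Probability = 80640/362880 = 2/9.

2/9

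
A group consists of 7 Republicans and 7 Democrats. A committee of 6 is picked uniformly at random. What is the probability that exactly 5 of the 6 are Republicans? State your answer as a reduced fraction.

The sample space is all 6-subsets of the 14: C(14,6) = 3003.
Selections with exactly 5 Republicans: choose 5 of the 7 Republicans and 1 of the 7 Democrats, C(7,5)·C(7,1) = 21·7 = 147.
Probability = 147/3003 = 7/143.

7/143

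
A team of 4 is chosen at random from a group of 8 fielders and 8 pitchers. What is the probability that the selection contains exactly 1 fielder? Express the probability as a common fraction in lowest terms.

The sample space is all 4-subsets of the 16: C(16,4) = 1820.
Selections with exactly 1 fielder: choose 1 of the 8 fielders and 3 of the 8 pitchers, C(8,1)·C(8,3) = 8·56 = 448.
Probability = 448/1820 = 16/65.

16/65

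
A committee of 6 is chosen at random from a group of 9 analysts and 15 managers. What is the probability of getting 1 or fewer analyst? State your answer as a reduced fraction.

Total selections: C(24,6) = 134596.
Favorable selections (1 or fewer analyst): C(9,0)·C(15,6) + C(9,1)·C(15,5) = 5005 + 27027 = 32032.
Probability = 32032/134596 = 104/437.

104/437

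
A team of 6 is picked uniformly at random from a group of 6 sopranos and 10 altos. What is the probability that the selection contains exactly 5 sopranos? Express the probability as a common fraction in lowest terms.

15/2002

There are C(16,6) = 8008 ways to choose 6 from 16.
Selections with exactly 5 sopranos: choose 5 of the 6 sopranos and 1 of the 10 altos, C(6,5)·C(10,1) = 6·10 = 60.
Probability = 60/8008 = 15/2002.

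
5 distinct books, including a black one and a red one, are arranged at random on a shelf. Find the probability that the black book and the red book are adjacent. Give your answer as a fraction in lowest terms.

2/5

There are 5! = 120 arrangements.
Treat the black book and the red book as a block: 4! arrangements of the blocks × 2 orders within the block = 2·24 = 48.
Probability = 48/120 = 2/5.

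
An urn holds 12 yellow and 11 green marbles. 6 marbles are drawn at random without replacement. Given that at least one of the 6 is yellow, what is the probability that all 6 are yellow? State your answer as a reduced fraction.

4/435

Work in counts. Selections with at least one yellow: C(23,6) − C(11,6) = 100947 − 462 = 100485.
Of those, selections where all 6 are yellow: C(12,6) = 924.
Conditional probability = 924/100485 = 4/435.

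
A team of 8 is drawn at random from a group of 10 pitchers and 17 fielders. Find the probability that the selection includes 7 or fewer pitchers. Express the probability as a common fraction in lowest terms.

49334/49335

There are C(27,8) = 2220075 ways to choose the 8.
The complement is exactly 8 pitchers: C(10,8)·C(17,0) = 45.
Probability = 1 − 45/2220075 = 2220030/2220075 = 49334/49335.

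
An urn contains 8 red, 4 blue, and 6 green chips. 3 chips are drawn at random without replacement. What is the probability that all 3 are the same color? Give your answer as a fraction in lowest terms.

5/51

There are C(18,3) = 816 ways to draw 3 chips.
All same color: C(8,3) + C(4,3) + C(6,3) = 56 + 4 + 20 = 80.
Probability = 80/816 = 5/51.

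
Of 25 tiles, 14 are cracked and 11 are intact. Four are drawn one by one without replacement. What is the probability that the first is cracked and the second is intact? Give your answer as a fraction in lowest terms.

77/300

Multiply the conditional probabilities at each draw: 14/25 · 11/24 = 154/600 = 77/300.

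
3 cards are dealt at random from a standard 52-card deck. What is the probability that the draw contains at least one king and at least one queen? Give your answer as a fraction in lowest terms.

188/5525

There are C(52,3) = 22100 possible draws.
By inclusion-exclusion on the complements, draws missing all kings or all queens: C(48,3) + C(48,3) − C(44,3) = 17296 + 17296 − 13244 = 21348.
So draws with at least one of each: 22100 − 21348 = 752, probability 752/22100 = 188/5525.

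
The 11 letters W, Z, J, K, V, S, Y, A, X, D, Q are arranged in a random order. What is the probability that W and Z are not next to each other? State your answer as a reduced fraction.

There are 11! = 39916800 arrangements.
Arrangements with W and Z adjacent: 2·10! = 7257600.
So not adjacent: 39916800 − 7257600 = 32659200, probability 32659200/39916800 = 9/11.

9/11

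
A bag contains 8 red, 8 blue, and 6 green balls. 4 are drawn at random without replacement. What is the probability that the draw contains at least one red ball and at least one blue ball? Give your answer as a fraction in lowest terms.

There are C(22,4) = 7315 possible draws.
By inclusion-exclusion on the complements, draws missing all red or all blue: C(14,4) + C(14,4) − C(6,4) = 1001 + 1001 − 15 = 1987.
So draws with at least one of each: 7315 − 1987 = 5328, probability 5328/7315.

5328/7315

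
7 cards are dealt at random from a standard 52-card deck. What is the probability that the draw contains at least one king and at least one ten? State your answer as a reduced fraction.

3105873/16723070

There are C(52,7) = 133784560 possible draws.
By inclusion-exclusion on the complements, draws missing all kings or all tens: C(48,7) + C(48,7) − C(44,7) = 73629072 + 73629072 − 38320568 = 108937576.
So draws with at least one of each: 133784560 − 108937576 = 24846984, probability 24846984/133784560 = 3105873/16723070.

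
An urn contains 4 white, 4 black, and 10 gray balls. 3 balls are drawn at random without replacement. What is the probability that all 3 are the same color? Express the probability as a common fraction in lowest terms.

8/51

There are C(18,3) = 816 ways to draw 3 balls.
All same color: C(4,3) + C(4,3) + C(10,3) = 4 + 4 + 120 = 128.
Probability = 128/816 = 8/51.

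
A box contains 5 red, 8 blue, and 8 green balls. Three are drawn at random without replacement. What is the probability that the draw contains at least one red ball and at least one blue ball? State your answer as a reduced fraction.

There are C(21,3) = 1330 possible draws.
By inclusion-exclusion on the complements, draws missing all red or all blue: C(16,3) + C(13,3) − C(8,3) = 560 + 286 − 56 = 790.
So draws with at least one of each: 1330 − 790 = 540, probability 540/1330 = 54/133.

54/133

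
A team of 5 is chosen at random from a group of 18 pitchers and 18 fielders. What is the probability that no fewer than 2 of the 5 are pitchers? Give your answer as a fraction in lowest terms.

There are C(36,5) = 376992 ways to choose the 5.
Count the complement (fewer than 2 pitchers): C(18,0)·C(18,5) + C(18,1)·C(18,4) = 8568 + 55080 = 63648.
Probability = 1 − 63648/376992 = 313344/376992 = 64/77.

64/77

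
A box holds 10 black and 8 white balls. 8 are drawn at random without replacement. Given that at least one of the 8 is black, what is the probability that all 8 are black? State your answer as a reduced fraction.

Work in counts. Selections with at least one black: C(18,8) − C(8,8) = 43758 − 1 = 43757.
Of those, selections where all 8 are black: C(10,8) = 45.
Conditional probability = 45/43757.

45/43757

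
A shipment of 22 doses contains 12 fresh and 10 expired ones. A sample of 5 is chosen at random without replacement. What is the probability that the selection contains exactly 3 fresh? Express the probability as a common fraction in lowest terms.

Total number of selections: C(22,5) = 26334.
Selections with exactly 3 fresh: choose 3 of the 12 fresh and 2 of the 10 expired, C(12,3)·C(10,2) = 220·45 = 9900.
Probability = 9900/26334 = 50/133.

50/133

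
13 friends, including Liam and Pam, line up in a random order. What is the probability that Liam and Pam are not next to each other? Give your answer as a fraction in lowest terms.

There are 13! = 6227020800 arrangements.
Arrangements with Liam and Pam adjacent: 2·12! = 958003200.
So not adjacent: 6227020800 − 958003200 = 5269017600, probability 5269017600/6227020800 = 11/13.

11/13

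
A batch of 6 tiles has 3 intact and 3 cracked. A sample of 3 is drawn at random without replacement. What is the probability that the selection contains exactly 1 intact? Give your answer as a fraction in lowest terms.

The sample space is all 3-subsets of the 6: C(6,3) = 20.
Selections with exactly 1 intact: choose 1 of the 3 intact and 2 of the 3 cracked, C(3,1)·C(3,2) = 3·3 = 9.
Probability = 9/20.

9/20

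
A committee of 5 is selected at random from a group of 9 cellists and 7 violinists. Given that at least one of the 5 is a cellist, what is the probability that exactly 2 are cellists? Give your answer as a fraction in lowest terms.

20/69

Work in counts. Selections with at least one cellist: C(16,5) − C(7,5) = 4368 − 21 = 4347.
Of those, selections where exactly 2 are cellists: C(9,2)·C(7,3) = 36·35 = 1260.
Conditional probability = 1260/4347 = 20/69.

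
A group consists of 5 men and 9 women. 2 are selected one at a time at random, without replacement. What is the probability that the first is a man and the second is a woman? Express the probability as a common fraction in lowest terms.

Multiply the conditional probabilities at each draw: 5/14 · 9/13 = 45/182.

45/182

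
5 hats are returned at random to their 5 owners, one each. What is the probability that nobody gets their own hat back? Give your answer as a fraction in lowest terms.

11/30

There are 5! = 120 assignments.
By inclusion-exclusion, assignments with no fixed points: C(5,0)·5! − C(5,1)·4! + C(5,2)·3! − C(5,3)·2! + C(5,4)·1! − C(5,5)·0! = 44.
Probability = 44/120 = 11/30.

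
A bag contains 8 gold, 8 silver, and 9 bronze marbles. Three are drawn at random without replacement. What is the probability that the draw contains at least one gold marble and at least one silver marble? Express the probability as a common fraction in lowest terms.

There are C(25,3) = 2300 possible draws.
By inclusion-exclusion on the complements, draws missing all gold or all silver: C(17,3) + C(17,3) − C(9,3) = 680 + 680 − 84 = 1276.
So draws with at least one of each: 2300 − 1276 = 1024, probability 1024/2300 = 256/575.

256/575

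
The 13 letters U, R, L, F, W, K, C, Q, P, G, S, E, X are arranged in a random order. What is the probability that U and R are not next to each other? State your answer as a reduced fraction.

11/13

There are 13! = 6227020800 arrangements.
Arrangements with U and R adjacent: 2·12! = 958003200.
So not adjacent: 6227020800 − 958003200 = 5269017600, probability 5269017600/6227020800 = 11/13.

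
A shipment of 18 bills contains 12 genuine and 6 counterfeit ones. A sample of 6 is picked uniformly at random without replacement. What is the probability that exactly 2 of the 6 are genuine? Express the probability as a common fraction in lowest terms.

Total number of selections: C(18,6) = 18564.
Selections with exactly 2 genuine: choose 2 of the 12 genuine and 4 of the 6 counterfeit, C(12,2)·C(6,4) = 66·15 = 990.
Probability = 990/18564 = 165/3094.

165/3094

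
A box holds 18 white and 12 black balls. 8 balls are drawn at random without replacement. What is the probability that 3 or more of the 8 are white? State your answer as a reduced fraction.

Total selections: C(30,8) = 5852925.
Favorable selections (3 or more white): C(18,3)·C(12,5) + C(18,4)·C(12,4) + C(18,5)·C(12,3) + C(18,6)·C(12,2) + C(18,7)·C(12,1) + C(18,8)·C(12,0) = 646272 + 1514700 + 1884960 + 1225224 + 381888 + 43758 = 5696802.
Probability = 5696802/5852925 = 632978/650325.

632978/650325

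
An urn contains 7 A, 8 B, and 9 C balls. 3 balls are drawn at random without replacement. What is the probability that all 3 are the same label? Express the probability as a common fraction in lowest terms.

175/2024

There are C(24,3) = 2024 ways to draw 3 balls.
All same label: C(7,3) + C(8,3) + C(9,3) = 35 + 56 + 84 = 175.
Probability = 175/2024.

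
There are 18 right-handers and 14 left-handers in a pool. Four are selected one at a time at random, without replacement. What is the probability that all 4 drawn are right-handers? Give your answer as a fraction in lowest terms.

Multiply the conditional probabilities at each draw: 18/32 · 17/31 · 16/30 · 15/29 = 73440/863040 = 153/1798.

153/1798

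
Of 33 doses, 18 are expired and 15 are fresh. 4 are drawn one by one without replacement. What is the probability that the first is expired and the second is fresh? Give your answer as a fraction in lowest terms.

Multiply the conditional probabilities at each draw: 18/33 · 15/32 = 270/1056 = 45/176.

45/176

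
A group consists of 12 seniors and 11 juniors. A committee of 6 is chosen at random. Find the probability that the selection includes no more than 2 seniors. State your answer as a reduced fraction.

842/3059

Total selections: C(23,6) = 100947.
Favorable selections (no more than 2 seniors): C(12,0)·C(11,6) + C(12,1)·C(11,5) + C(12,2)·C(11,4) = 462 + 5544 + 21780 = 27786.
Probability = 27786/100947 = 842/3059.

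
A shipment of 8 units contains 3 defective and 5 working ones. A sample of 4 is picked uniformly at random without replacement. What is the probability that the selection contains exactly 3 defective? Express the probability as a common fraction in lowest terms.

Total number of selections: C(8,4) = 70.
Selections with exactly 3 defective: choose 3 of the 3 defective and 1 of the 5 working, C(3,3)·C(5,1) = 1·5 = 5.
Probability = 5/70 = 1/14.

1/14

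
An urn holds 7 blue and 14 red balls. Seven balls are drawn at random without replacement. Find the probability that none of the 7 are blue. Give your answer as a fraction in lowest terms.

There are C(21,7) = 116280 possible selections.
Selections with no blue (all red): C(14,7) = 3432.
Probability = 3432/116280 = 143/4845.

143/4845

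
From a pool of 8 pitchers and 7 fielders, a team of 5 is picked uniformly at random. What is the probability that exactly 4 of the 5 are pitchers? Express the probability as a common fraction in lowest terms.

70/429

There are C(15,5) = 3003 ways to choose 5 from 15.
Selections with exactly 4 pitchers: choose 4 of the 8 pitchers and 1 of the 7 fielders, C(8,4)·C(7,1) = 70·7 = 490.
Probability = 490/3003 = 70/429.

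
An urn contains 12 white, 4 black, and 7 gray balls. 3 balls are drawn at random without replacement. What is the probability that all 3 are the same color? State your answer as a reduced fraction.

There are C(23,3) = 1771 ways to draw 3 balls.
All same color: C(12,3) + C(4,3) + C(7,3) = 220 + 4 + 35 = 259.
Probability = 259/1771 = 37/253.

37/253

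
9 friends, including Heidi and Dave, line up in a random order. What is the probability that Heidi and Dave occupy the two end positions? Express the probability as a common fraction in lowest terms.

There are 9! = 362880 arrangements.
Place Heidi and Dave at the ends in 2 ways, arrange the remaining 7 in 7! = 5040 ways: 2·5040 = 10080.
Probability = 10080/362880 = 1/36.

1/36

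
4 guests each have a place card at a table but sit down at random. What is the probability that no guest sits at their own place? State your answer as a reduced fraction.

3/8

There are 4! = 24 seatings.
By inclusion-exclusion, seatings with no fixed points: C(4,0)·4! − C(4,1)·3! + C(4,2)·2! − C(4,3)·1! + C(4,4)·0! = 9.
Probability = 9/24 = 3/8.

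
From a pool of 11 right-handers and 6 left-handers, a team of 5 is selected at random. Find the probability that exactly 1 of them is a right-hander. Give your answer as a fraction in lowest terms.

165/6188

There are C(17,5) = 6188 ways to choose 5 from 17.
Selections with exactly 1 right-hander: choose 1 of the 11 right-handers and 4 of the 6 left-handers, C(11,1)·C(6,4) = 11·15 = 165.
Probability = 165/6188.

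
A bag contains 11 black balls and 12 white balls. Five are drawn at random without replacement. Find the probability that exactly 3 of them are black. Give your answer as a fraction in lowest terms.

Total number of selections: C(23,5) = 33649.
Selections with exactly 3 black: choose 3 of the 11 black and 2 of the 12 white, C(11,3)·C(12,2) = 165·66 = 10890.
Probability = 10890/33649 = 990/3059.

990/3059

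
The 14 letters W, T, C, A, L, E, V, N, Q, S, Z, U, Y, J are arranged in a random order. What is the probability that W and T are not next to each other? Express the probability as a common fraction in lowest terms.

6/7

There are 14! = 87178291200 arrangements.
Arrangements with W and T adjacent: 2·13! = 12454041600.
So not adjacent: 87178291200 − 12454041600 = 74724249600, probability 74724249600/87178291200 = 6/7.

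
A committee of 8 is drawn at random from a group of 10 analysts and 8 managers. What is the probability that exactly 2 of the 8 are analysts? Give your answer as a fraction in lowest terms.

70/2431

The sample space is all 8-subsets of the 18: C(18,8) = 43758.
Selections with exactly 2 analysts: choose 2 of the 10 analysts and 6 of the 8 managers, C(10,2)·C(8,6) = 45·28 = 1260.
Probability = 1260/43758 = 70/2431.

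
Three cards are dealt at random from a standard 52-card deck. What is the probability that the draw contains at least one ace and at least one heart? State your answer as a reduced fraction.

33/260

There are C(52,3) = 22100 possible draws.
By inclusion-exclusion on the complements, draws missing all aces or all hearts: C(48,3) + C(39,3) − C(36,3) = 17296 + 9139 − 7140 = 19295.
So draws with at least one of each: 22100 − 19295 = 2805, probability 2805/22100 = 33/260.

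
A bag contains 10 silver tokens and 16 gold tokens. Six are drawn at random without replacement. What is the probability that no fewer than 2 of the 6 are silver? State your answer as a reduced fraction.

There are C(26,6) = 230230 ways to choose the 6.
Favorable selections (no fewer than 2 silver): C(10,2)·C(16,4) + C(10,3)·C(16,3) + C(10,4)·C(16,2) + C(10,5)·C(16,1) + C(10,6)·C(16,0) = 81900 + 67200 + 25200 + 4032 + 210 = 178542.
Probability = 178542/230230 = 981/1265.

981/1265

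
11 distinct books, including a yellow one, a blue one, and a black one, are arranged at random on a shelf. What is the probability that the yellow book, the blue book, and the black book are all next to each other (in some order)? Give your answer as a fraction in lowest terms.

There are 11! = 39916800 arrangements.
Treat the three as one block: 9! placements × 3! orders within the block = 362880·6 = 2177280.
Probability = 2177280/39916800 = 3/55.

3/55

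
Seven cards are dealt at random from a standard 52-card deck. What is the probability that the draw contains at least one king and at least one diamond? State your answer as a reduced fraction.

53122231/133784560

There are C(52,7) = 133784560 possible draws.
By inclusion-exclusion on the complements, draws missing all kings or all diamonds: C(48,7) + C(39,7) − C(36,7) = 73629072 + 15380937 − 8347680 = 80662329.
So draws with at least one of each: 133784560 − 80662329 = 53122231, probability 53122231/133784560.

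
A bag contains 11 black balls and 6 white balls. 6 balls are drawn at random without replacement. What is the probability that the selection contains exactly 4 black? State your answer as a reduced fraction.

Total number of selections: C(17,6) = 12376.
Selections with exactly 4 black: choose 4 of the 11 black and 2 of the 6 white, C(11,4)·C(6,2) = 330·15 = 4950.
Probability = 4950/12376 = 2475/6188.

2475/6188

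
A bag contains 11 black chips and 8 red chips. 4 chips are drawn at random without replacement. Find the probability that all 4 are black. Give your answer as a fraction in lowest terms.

There are C(19,4) = 3876 possible selections.
Selections with all black: C(11,4) = 330.
Probability = 330/3876 = 55/646.

55/646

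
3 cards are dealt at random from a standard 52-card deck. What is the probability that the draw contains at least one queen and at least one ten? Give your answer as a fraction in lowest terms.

There are C(52,3) = 22100 possible draws.
By inclusion-exclusion on the complements, draws missing all queens or all tens: C(48,3) + C(48,3) − C(44,3) = 17296 + 17296 − 13244 = 21348.
So draws with at least one of each: 22100 − 21348 = 752, probability 752/22100 = 188/5525.

188/5525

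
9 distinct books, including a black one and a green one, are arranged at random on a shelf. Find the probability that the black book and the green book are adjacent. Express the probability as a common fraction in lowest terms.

There are 9! = 362880 arrangements.
Treat the black book and the green book as a block: 8! arrangements of the blocks × 2 orders within the block = 2·40320 = 80640.
Probability = 80640/362880 = 2/9.

2/9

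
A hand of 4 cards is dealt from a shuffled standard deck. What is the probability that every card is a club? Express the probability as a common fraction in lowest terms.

There are C(52,4) = 270725 possible 4-card hands.
Hands that are all clubs: C(13,4) = 715.
Probability = 715/270725 = 11/4165.

11/4165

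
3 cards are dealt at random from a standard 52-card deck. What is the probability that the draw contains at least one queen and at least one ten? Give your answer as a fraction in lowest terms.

There are C(52,3) = 22100 possible draws.
By inclusion-exclusion on the complements, draws missing all queens or all tens: C(48,3) + C(48,3) − C(44,3) = 17296 + 17296 − 13244 = 21348.
So draws with at least one of each: 22100 − 21348 = 752, probability 752/22100 = 188/5525.

188/5525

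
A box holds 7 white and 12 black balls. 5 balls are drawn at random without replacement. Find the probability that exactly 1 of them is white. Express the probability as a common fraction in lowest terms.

385/1292

The sample space is all 5-subsets of the 19: C(19,5) = 11628.
Selections with exactly 1 white: choose 1 of the 7 white and 4 of the 12 black, C(7,1)·C(12,4) = 7·495 = 3465.
Probability = 3465/11628 = 385/1292.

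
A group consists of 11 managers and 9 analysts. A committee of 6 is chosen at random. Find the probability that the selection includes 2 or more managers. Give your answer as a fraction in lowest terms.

1243/1292

There are C(20,6) = 38760 ways to choose the 6.
Count the complement (fewer than 2 managers): C(11,0)·C(9,6) + C(11,1)·C(9,5) = 84 + 1386 = 1470.
Probability = 1 − 1470/38760 = 37290/38760 = 1243/1292.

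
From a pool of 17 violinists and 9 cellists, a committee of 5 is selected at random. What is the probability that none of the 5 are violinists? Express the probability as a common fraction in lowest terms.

There are C(26,5) = 65780 possible selections.
Selections with no violinists (all cellists): C(9,5) = 126.
Probability = 126/65780 = 63/32890.

63/32890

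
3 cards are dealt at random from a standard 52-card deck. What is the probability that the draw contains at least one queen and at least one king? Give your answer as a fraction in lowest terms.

There are C(52,3) = 22100 possible draws.
By inclusion-exclusion on the complements, draws missing all queens or all kings: C(48,3) + C(48,3) − C(44,3) = 17296 + 17296 − 13244 = 21348.
So draws with at least one of each: 22100 − 21348 = 752, probability 752/22100 = 188/5525.

188/5525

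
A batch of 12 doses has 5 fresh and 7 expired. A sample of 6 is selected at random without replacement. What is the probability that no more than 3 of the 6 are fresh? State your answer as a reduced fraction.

Total selections: C(12,6) = 924.
Count the complement (more than 3 fresh): C(5,4)·C(7,2) + C(5,5)·C(7,1) = 105 + 7 = 112.
Probability = 1 − 112/924 = 812/924 = 29/33.

29/33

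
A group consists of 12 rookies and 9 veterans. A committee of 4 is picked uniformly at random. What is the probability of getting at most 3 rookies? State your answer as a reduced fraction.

122/133

Total selections: C(21,4) = 5985.
The complement is exactly 4 rookies: C(12,4)·C(9,0) = 495.
Probability = 1 − 495/5985 = 5490/5985 = 122/133.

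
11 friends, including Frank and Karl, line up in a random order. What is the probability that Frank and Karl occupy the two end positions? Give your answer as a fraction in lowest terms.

There are 11! = 39916800 arrangements.
Place Frank and Karl at the ends in 2 ways, arrange the remaining 9 in 9! = 362880 ways: 2·362880 = 725760.
Probability = 725760/39916800 = 1/55.

1/55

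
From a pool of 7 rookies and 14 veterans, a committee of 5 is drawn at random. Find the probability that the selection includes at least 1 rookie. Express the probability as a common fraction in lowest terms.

2621/2907

There are C(21,5) = 20349 ways to choose the 5.
The complement is all 5 are veterans: C(14,5) = 2002.
Probability = 1 − 2002/20349 = 18347/20349 = 2621/2907.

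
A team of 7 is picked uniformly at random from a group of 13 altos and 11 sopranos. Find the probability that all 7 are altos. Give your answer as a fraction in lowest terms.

13/2622

There are C(24,7) = 346104 possible selections.
Selections with all altos: C(13,7) = 1716.
Probability = 1716/346104 = 13/2622.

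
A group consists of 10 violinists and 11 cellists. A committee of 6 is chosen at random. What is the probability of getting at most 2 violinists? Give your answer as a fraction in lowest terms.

There are C(21,6) = 54264 ways to choose the 6.
Favorable selections (at most 2 violinists): C(10,0)·C(11,6) + C(10,1)·C(11,5) + C(10,2)·C(11,4) = 462 + 4620 + 14850 = 19932.
Probability = 19932/54264 = 1661/4522.

1661/4522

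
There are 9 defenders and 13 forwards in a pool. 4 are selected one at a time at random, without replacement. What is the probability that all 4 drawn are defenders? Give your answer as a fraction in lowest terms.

18/1045

Multiply the conditional probabilities at each draw: 9/22 · 8/21 · 7/20 · 6/19 = 3024/175560 = 18/1045.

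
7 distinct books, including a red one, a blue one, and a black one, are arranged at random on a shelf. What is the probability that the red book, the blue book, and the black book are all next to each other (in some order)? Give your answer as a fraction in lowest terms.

1/7

There are 7! = 5040 arrangements.
Treat the three as one block: 5! placements × 3! orders within the block = 120·6 = 720.
Probability = 720/5040 = 1/7.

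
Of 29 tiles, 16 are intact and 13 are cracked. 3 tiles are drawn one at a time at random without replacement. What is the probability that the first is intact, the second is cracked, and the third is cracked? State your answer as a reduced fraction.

208/1827

Multiply the conditional probabilities at each draw: 16/29 · 13/28 · 12/27 = 2496/21924 = 208/1827.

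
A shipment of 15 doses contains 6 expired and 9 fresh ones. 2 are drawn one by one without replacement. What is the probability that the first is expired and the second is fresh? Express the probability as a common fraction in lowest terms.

9/35

Multiply the conditional probabilities at each draw: 6/15 · 9/14 = 54/210 = 9/35.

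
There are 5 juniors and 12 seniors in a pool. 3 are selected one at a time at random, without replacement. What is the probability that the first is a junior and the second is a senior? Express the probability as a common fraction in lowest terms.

Multiply the conditional probabilities at each draw: 5/17 · 12/16 = 60/272 = 15/68.

15/68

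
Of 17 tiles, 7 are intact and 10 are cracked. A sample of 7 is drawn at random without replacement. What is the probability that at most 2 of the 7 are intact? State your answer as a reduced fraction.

There are C(17,7) = 19448 ways to choose the 7.
Favorable selections (at most 2 intact): C(7,0)·C(10,7) + C(7,1)·C(10,6) + C(7,2)·C(10,5) = 120 + 1470 + 5292 = 6882.
Probability = 6882/19448 = 3441/9724.

3441/9724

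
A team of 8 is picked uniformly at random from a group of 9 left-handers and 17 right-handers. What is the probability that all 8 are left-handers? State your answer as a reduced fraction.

There are C(26,8) = 1562275 possible selections.
Selections with all left-handers: C(9,8) = 9.
Probability = 9/1562275.

9/1562275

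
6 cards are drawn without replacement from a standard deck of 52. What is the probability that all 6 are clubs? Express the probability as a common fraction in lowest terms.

There are C(52,6) = 20358520 possible 6-card hands.
Hands that are all clubs: C(13,6) = 1716.
Probability = 1716/20358520 = 33/391510.

33/391510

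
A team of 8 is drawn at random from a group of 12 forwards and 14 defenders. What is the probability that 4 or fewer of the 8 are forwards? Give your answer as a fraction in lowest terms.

1648/2185

There are C(26,8) = 1562275 ways to choose the 8.
Count the complement (more than 4 forwards): C(12,5)·C(14,3) + C(12,6)·C(14,2) + C(12,7)·C(14,1) + C(12,8)·C(14,0) = 288288 + 84084 + 11088 + 495 = 383955.
Probability = 1 − 383955/1562275 = 1178320/1562275 = 1648/2185.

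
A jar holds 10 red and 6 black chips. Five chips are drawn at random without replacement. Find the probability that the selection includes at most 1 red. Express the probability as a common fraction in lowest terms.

Total selections: C(16,5) = 4368.
Favorable selections (at most 1 red): C(10,0)·C(6,5) + C(10,1)·C(6,4) = 6 + 150 = 156.
Probability = 156/4368 = 1/28.

1/28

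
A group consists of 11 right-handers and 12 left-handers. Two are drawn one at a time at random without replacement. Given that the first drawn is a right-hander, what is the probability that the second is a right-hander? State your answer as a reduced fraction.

After removing one right-hander, 22 remain: 10 right-handers and 12 left-handers.
So the probability the next is a right-hander is 10/22 = 5/11.

5/11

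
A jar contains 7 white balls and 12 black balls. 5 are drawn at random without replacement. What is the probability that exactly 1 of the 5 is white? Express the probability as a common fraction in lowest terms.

Total number of selections: C(19,5) = 11628.
Selections with exactly 1 white: choose 1 of the 7 white and 4 of the 12 black, C(7,1)·C(12,4) = 7·495 = 3465.
Probability = 3465/11628 = 385/1292.

385/1292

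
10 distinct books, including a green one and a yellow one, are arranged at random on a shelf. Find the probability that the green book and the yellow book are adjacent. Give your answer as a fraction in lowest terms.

There are 10! = 3628800 arrangements.
Treat the green book and the yellow book as a block: 9! arrangements of the blocks × 2 orders within the block = 2·362880 = 725760.
Probability = 725760/3628800 = 1/5.

1/5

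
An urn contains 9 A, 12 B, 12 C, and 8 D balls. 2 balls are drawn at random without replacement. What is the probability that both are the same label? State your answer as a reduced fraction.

49/205

There are C(41,2) = 820 ways to draw 2 balls.
All same label: C(9,2) + C(12,2) + C(12,2) + C(8,2) = 36 + 66 + 66 + 28 = 196.
Probability = 196/820 = 49/205.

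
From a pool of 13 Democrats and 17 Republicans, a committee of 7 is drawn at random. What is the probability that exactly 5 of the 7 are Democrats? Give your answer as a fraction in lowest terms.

187/2175

There are C(30,7) = 2035800 ways to choose 7 from 30.
Selections with exactly 5 Democrats: choose 5 of the 13 Democrats and 2 of the 17 Republicans, C(13,5)·C(17,2) = 1287·136 = 175032.
Probability = 175032/2035800 = 187/2175.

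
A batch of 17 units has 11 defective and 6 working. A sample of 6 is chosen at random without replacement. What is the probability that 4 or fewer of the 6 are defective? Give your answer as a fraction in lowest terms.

653/884

There are C(17,6) = 12376 ways to choose the 6.
Count the complement (more than 4 defective): C(11,5)·C(6,1) + C(11,6)·C(6,0) = 2772 + 462 = 3234.
Probability = 1 − 3234/12376 = 9142/12376 = 653/884.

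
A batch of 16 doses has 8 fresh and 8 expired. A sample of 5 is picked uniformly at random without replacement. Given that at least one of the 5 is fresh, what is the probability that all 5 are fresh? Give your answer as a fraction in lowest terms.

Work in counts. Selections with at least one fresh: C(16,5) − C(8,5) = 4368 − 56 = 4312.
Of those, selections where all 5 are fresh: C(8,5) = 56.
Conditional probability = 56/4312 = 1/77.

1/77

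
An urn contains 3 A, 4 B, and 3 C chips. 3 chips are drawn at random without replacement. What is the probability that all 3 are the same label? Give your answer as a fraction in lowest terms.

1/20

There are C(10,3) = 120 ways to draw 3 chips.
All same label: C(3,3) + C(4,3) + C(3,3) = 1 + 4 + 1 = 6.
Probability = 6/120 = 1/20.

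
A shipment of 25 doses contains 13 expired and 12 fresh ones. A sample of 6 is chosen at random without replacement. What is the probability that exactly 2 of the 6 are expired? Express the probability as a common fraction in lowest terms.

Total number of selections: C(25,6) = 177100.
Selections with exactly 2 expired: choose 2 of the 13 expired and 4 of the 12 fresh, C(13,2)·C(12,4) = 78·495 = 38610.
Probability = 38610/177100 = 351/1610.

351/1610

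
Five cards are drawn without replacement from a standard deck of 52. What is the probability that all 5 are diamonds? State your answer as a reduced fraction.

33/66640

There are C(52,5) = 2598960 possible 5-card hands.
Hands that are all diamonds: C(13,5) = 1287.
Probability = 1287/2598960 = 33/66640.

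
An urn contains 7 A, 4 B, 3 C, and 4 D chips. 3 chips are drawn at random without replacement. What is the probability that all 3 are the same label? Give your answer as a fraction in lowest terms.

11/204

There are C(18,3) = 816 ways to draw 3 chips.
All same label: C(7,3) + C(4,3) + C(3,3) + C(4,3) = 35 + 4 + 1 + 4 = 44.
Probability = 44/816 = 11/204.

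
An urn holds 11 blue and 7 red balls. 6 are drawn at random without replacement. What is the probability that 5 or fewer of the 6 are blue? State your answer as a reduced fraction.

There are C(18,6) = 18564 ways to choose the 6.
The complement is exactly 6 blue: C(11,6)·C(7,0) = 462.
Probability = 1 − 462/18564 = 18102/18564 = 431/442.

431/442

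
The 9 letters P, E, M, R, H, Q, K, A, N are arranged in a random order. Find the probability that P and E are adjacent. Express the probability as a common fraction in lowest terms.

2/9

There are 9! = 362880 arrangements.
Treat P and E as a block: 8! arrangements of the blocks × 2 orders within the block = 2·40320 = 80640.
Probability = 80640/362880 = 2/9.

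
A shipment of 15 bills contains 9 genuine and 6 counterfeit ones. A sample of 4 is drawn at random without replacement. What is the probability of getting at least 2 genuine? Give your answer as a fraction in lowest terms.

There are C(15,4) = 1365 ways to choose the 4.
Favorable selections (at least 2 genuine): C(9,2)·C(6,2) + C(9,3)·C(6,1) + C(9,4)·C(6,0) = 540 + 504 + 126 = 1170.
Probability = 1170/1365 = 6/7.

6/7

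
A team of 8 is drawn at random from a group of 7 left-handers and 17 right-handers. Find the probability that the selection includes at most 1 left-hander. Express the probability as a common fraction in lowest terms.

Total selections: C(24,8) = 735471.
Favorable selections (at most 1 left-hander): C(7,0)·C(17,8) + C(7,1)·C(17,7) = 24310 + 136136 = 160446.
Probability = 160446/735471 = 286/1311.

286/1311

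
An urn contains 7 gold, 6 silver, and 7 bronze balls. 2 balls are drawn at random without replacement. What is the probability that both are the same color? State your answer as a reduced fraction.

There are C(20,2) = 190 ways to draw 2 balls.
All same color: C(7,2) + C(6,2) + C(7,2) = 21 + 15 + 21 = 57.
Probability = 57/190 = 3/10.

3/10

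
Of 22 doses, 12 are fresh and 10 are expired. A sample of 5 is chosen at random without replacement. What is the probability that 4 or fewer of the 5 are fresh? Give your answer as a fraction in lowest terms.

There are C(22,5) = 26334 ways to choose the 5.
The complement is exactly 5 fresh: C(12,5)·C(10,0) = 792.
Probability = 1 − 792/26334 = 25542/26334 = 129/133.

129/133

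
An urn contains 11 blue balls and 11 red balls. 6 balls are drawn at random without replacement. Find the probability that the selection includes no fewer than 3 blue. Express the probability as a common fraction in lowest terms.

1543/2261

Total selections: C(22,6) = 74613.
Count the complement (fewer than 3 blue): C(11,0)·C(11,6) + C(11,1)·C(11,5) + C(11,2)·C(11,4) = 462 + 5082 + 18150 = 23694.
Probability = 1 − 23694/74613 = 50919/74613 = 1543/2261.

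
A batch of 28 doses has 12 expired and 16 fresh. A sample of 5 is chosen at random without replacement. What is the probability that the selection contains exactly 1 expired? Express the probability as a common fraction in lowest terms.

2/9

There are C(28,5) = 98280 ways to choose 5 from 28.
Selections with exactly 1 expired: choose 1 of the 12 expired and 4 of the 16 fresh, C(12,1)·C(16,4) = 12·1820 = 21840.
Probability = 21840/98280 = 2/9.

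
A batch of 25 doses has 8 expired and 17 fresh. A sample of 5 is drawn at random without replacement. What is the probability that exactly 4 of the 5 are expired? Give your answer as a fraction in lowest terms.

There are C(25,5) = 53130 ways to choose 5 from 25.
Selections with exactly 4 expired: choose 4 of the 8 expired and 1 of the 17 fresh, C(8,4)·C(17,1) = 70·17 = 1190.
Probability = 1190/53130 = 17/759.

17/759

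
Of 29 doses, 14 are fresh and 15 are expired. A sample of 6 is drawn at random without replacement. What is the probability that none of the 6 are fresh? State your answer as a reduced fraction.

11/1044

There are C(29,6) = 475020 possible selections.
Selections with no fresh (all expired): C(15,6) = 5005.
Probability = 5005/475020 = 11/1044.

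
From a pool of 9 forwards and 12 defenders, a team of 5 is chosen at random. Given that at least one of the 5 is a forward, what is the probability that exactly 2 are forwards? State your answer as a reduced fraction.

Work in counts. Selections with at least one forward: C(21,5) − C(12,5) = 20349 − 792 = 19557.
Of those, selections where exactly 2 are forwards: C(9,2)·C(12,3) = 36·220 = 7920.
Conditional probability = 7920/19557 = 880/2173.

880/2173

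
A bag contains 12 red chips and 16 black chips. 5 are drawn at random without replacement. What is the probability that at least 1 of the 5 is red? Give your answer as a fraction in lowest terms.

Total selections: C(28,5) = 98280.
The complement is all 5 are black: C(16,5) = 4368.
Probability = 1 − 4368/98280 = 93912/98280 = 43/45.

43/45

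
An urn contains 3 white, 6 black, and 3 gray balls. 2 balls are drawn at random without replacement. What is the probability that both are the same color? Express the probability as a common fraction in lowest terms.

7/22

There are C(12,2) = 66 ways to draw 2 balls.
All same color: C(3,2) + C(6,2) + C(3,2) = 3 + 15 + 3 = 21.
Probability = 21/66 = 7/22.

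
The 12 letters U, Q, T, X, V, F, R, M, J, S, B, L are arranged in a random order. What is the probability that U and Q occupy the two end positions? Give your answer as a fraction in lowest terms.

1/66

There are 12! = 479001600 arrangements.
Place U and Q at the ends in 2 ways, arrange the remaining 10 in 10! = 3628800 ways: 2·3628800 = 7257600.
Probability = 7257600/479001600 = 1/66.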